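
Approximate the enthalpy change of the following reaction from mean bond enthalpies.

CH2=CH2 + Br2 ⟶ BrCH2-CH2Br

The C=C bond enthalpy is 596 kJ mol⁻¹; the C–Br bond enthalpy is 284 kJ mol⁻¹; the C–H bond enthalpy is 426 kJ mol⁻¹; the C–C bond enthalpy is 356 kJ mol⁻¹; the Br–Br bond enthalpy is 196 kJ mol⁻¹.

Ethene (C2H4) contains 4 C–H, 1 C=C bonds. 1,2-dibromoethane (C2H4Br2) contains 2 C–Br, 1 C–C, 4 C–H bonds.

ΔH ≈ −132 kJ

Bonds broken (reactants):
  Br–Br: 1 × 196 = 196
  C–H: 4 × 426 = 1704
  C=C: 1 × 596 = 596
  Σ(broken) = 2496 kJ
Bonds formed (products):
  C–Br: 2 × 284 = 568
  C–C: 1 × 356 = 356
  C–H: 4 × 426 = 1704
  Σ(formed) = 2628 kJ
ΔH = Σ(broken) − Σ(formed) = 2496 − 2628 = −132 kJ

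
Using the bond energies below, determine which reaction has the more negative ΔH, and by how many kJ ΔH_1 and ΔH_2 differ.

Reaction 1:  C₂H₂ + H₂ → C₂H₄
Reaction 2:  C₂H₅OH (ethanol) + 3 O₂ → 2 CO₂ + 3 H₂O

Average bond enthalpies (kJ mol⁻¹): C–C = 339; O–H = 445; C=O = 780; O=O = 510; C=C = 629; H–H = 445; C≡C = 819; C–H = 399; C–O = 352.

Reaction 2, by 966 kJ

Reaction 1:
  Bonds broken (reactants):
    C≡C: 1 × 819 = 819
    C–H: 2 × 399 = 798
    H–H: 1 × 445 = 445
    Σ(broken) = 2062 kJ
  Bonds formed (products):
    C–H: 4 × 399 = 1596
    C=C: 1 × 629 = 629
    Σ(formed) = 2225 kJ
  ΔH_1 = 2062 − 2225 = −163 kJ
Reaction 2:
  Bonds broken (reactants):
    C–C: 1 × 339 = 339
    C–H: 5 × 399 = 1995
    C–O: 1 × 352 = 352
    O–H: 1 × 445 = 445
    O=O: 3 × 510 = 1530
    Σ(broken) = 4661 kJ
  Bonds formed (products):
    C=O: 4 × 780 = 3120
    O–H: 6 × 445 = 2670
    Σ(formed) = 5790 kJ
  ΔH_2 = 4661 − 5790 = −1129 kJ
ΔH_1 − ΔH_2 = +966 kJ, so reaction 2 has the more negative ΔH; |ΔH_1 − ΔH_2| = 966 kJ.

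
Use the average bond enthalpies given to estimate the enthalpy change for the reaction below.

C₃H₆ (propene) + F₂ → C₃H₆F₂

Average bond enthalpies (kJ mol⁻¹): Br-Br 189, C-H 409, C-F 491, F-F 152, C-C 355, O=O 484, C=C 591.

Bonds broken (reactants):
  C-C: 1 × 355 = 355
  C-H: 6 × 409 = 2454
  C=C: 1 × 591 = 591
  F-F: 1 × 152 = 152
  Σ(broken) = 3552 kJ
Bonds formed (products):
  C-C: 2 × 355 = 710
  C-F: 2 × 491 = 982
  C-H: 6 × 409 = 2454
  Σ(formed) = 4146 kJ
ΔH = Σ(broken) − Σ(formed) = 3552 − 4146 = −594 kJ

ΔH ≈ −594 kJ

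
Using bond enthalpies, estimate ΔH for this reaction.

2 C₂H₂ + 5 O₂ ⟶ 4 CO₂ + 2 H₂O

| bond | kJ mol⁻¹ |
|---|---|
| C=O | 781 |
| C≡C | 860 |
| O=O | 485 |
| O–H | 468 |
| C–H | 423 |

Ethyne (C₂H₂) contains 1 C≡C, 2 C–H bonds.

ΔH ≈ −2283 kJ

Bonds broken (reactants):
  C≡C: 2 × 860 = 1720
  C–H: 4 × 423 = 1692
  O=O: 5 × 485 = 2425
  Σ(broken) = 5837 kJ
Bonds formed (products):
  C=O: 8 × 781 = 6248
  O–H: 4 × 468 = 1872
  Σ(formed) = 8120 kJ
ΔH = Σ(broken) − Σ(formed) = 5837 − 8120 = −2283 kJ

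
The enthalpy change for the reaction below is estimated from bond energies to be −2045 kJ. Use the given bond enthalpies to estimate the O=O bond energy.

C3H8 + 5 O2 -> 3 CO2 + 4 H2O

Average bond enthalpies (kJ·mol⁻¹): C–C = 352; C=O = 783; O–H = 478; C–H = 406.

Let D be the O=O bond energy.
Σ(broken) = 2×352 + 8×406 + 5×D = 3952 + 5D
Σ(formed) = 6×783 + 8×478 = 8522
ΔH = Σ(broken) − Σ(formed) = (3952 + 5D) − (8522) = −4570 + 5D
Setting this equal to −2045 kJ gives 5D = 2525, so D = 505 kJ/mol.

D(O=O) ≈ 505 kJ/mol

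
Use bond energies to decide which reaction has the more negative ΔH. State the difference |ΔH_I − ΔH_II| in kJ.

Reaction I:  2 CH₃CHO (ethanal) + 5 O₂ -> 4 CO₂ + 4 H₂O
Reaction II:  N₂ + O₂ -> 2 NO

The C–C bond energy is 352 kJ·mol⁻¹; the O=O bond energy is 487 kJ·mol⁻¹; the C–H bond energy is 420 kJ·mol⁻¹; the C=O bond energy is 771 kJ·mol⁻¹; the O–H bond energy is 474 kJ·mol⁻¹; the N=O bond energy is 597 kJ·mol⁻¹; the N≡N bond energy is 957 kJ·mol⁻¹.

Reaction I:
  Bonds broken (reactants):
    C–C: 2 × 352 = 704
    C–H: 8 × 420 = 3360
    C=O: 2 × 771 = 1542
    O=O: 5 × 487 = 2435
    Σ(broken) = 8041 kJ
  Bonds formed (products):
    C=O: 8 × 771 = 6168
    O–H: 8 × 474 = 3792
    Σ(formed) = 9960 kJ
  ΔH_I = 8041 − 9960 = −1919 kJ
Reaction II:
  Bonds broken (reactants):
    N≡N: 1 × 957 = 957
    O=O: 1 × 487 = 487
    Σ(broken) = 1444 kJ
  Bonds formed (products):
    N=O: 2 × 597 = 1194
    Σ(formed) = 1194 kJ
  ΔH_II = 1444 − 1194 = +250 kJ
ΔH_I − ΔH_II = −2169 kJ, so reaction I has the more negative ΔH; |ΔH_I − ΔH_II| = 2169 kJ.

Reaction I, by 2169 kJ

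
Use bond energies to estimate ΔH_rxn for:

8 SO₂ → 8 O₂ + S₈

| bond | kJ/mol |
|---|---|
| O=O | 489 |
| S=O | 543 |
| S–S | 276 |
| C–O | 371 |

Bonds broken (reactants):
  S=O: 16 × 543 = 8688
  Σ(broken) = 8688 kJ
Bonds formed (products):
  O=O: 8 × 489 = 3912
  S–S: 8 × 276 = 2208
  Σ(formed) = 6120 kJ
ΔH = Σ(broken) − Σ(formed) = 8688 − 6120 = +2568 kJ

ΔH ≈ +2568 kJ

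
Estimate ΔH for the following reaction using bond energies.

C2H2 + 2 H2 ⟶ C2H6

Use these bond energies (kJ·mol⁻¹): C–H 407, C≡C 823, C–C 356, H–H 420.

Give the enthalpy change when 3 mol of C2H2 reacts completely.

ΔH = −963 kJ

Bonds broken (reactants):
  C≡C: 1 × 823 = 823
  C–H: 2 × 407 = 814
  H–H: 2 × 420 = 840
  Σ(broken) = 2477 kJ
Bonds formed (products):
  C–C: 1 × 356 = 356
  C–H: 6 × 407 = 2442
  Σ(formed) = 2798 kJ
ΔH = Σ(broken) − Σ(formed) = 2477 − 2798 = −321 kJ
For 3× the reaction as written: 3 × (−321) = −963 kJ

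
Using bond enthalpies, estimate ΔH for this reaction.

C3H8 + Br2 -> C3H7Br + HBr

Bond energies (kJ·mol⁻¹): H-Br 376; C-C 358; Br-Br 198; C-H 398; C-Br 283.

Bonds broken (reactants):
  Br-Br: 1 × 198 = 198
  C-C: 2 × 358 = 716
  C-H: 8 × 398 = 3184
  Σ(broken) = 4098 kJ
Bonds formed (products):
  C-Br: 1 × 283 = 283
  C-C: 2 × 358 = 716
  C-H: 7 × 398 = 2786
  H-Br: 1 × 376 = 376
  Σ(formed) = 4161 kJ
ΔH = Σ(broken) − Σ(formed) = 4098 − 4161 = −63 kJ

ΔH ≈ −63 kJ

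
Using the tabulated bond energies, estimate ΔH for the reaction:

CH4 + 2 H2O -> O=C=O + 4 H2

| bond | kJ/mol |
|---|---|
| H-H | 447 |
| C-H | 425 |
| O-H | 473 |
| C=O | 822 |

ΔH ≈ +160 kJ

Bonds broken (reactants):
  C-H: 4 × 425 = 1700
  O-H: 4 × 473 = 1892
  Σ(broken) = 3592 kJ
Bonds formed (products):
  C=O: 2 × 822 = 1644
  H-H: 4 × 447 = 1788
  Σ(formed) = 3432 kJ
ΔH = Σ(broken) − Σ(formed) = 3592 − 3432 = +160 kJ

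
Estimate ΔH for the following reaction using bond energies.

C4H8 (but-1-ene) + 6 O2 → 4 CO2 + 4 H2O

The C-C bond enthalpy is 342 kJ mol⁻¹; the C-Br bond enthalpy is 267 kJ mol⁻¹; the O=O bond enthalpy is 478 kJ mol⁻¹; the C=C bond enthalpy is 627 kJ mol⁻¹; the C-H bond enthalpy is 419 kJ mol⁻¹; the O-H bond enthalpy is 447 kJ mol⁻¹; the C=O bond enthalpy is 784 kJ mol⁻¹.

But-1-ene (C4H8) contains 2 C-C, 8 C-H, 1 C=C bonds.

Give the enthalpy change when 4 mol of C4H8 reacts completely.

ΔH = −9268 kJ

Bonds broken (reactants):
  C-C: 2 × 342 = 684
  C-H: 8 × 419 = 3352
  C=C: 1 × 627 = 627
  O=O: 6 × 478 = 2868
  Σ(broken) = 7531 kJ
Bonds formed (products):
  C=O: 8 × 784 = 6272
  O-H: 8 × 447 = 3576
  Σ(formed) = 9848 kJ
ΔH = Σ(broken) − Σ(formed) = 7531 − 9848 = −2317 kJ
For 4× the reaction as written: 4 × (−2317) = −9268 kJ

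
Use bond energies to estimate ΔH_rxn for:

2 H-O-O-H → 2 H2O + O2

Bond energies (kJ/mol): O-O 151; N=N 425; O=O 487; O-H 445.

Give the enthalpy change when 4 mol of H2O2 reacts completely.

ΔH = −370 kJ

Bonds broken (reactants):
  O-H: 4 × 445 = 1780
  O-O: 2 × 151 = 302
  Σ(broken) = 2082 kJ
Bonds formed (products):
  O-H: 4 × 445 = 1780
  O=O: 1 × 487 = 487
  Σ(formed) = 2267 kJ
ΔH = Σ(broken) − Σ(formed) = 2082 − 2267 = −185 kJ
For 2× the reaction as written: 2 × (−185) = −370 kJ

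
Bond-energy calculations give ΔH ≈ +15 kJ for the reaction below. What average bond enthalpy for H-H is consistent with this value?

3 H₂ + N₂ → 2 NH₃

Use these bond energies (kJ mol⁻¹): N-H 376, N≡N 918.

D(H-H) ≈ 451 kJ/mol

Let D be the H-H bond energy.
Σ(broken) = 3×D + 1×918 = 918 + 3D
Σ(formed) = 6×376 = 2256
ΔH = Σ(broken) − Σ(formed) = (918 + 3D) − (2256) = −1338 + 3D
Setting this equal to +15 kJ gives 3D = 1353, so D = 451 kJ/mol.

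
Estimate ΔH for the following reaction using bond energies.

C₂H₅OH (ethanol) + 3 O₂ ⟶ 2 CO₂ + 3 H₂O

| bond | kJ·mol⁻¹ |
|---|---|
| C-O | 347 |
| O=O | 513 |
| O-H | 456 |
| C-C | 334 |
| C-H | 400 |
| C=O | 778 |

Bonds broken (reactants):
  C-C: 1 × 334 = 334
  C-H: 5 × 400 = 2000
  C-O: 1 × 347 = 347
  O-H: 1 × 456 = 456
  O=O: 3 × 513 = 1539
  Σ(broken) = 4676 kJ
Bonds formed (products):
  C=O: 4 × 778 = 3112
  O-H: 6 × 456 = 2736
  Σ(formed) = 5848 kJ
ΔH = Σ(broken) − Σ(formed) = 4676 − 5848 = −1172 kJ

ΔH ≈ −1172 kJ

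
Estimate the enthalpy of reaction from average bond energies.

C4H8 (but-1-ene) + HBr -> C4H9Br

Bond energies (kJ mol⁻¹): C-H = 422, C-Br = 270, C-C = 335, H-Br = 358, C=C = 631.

ΔH ≈ −38 kJ

Bonds broken (reactants):
  C-C: 2 × 335 = 670
  C-H: 8 × 422 = 3376
  C=C: 1 × 631 = 631
  H-Br: 1 × 358 = 358
  Σ(broken) = 5035 kJ
Bonds formed (products):
  C-Br: 1 × 270 = 270
  C-C: 3 × 335 = 1005
  C-H: 9 × 422 = 3798
  Σ(formed) = 5073 kJ
ΔH = Σ(broken) − Σ(formed) = 5035 − 5073 = −38 kJ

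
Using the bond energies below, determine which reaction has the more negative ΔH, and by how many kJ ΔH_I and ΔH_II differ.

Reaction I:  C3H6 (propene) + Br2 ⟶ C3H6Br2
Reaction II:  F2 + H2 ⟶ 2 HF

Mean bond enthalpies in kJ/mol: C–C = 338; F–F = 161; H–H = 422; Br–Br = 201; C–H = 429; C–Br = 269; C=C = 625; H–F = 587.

Reaction I:
  Bonds broken (reactants):
    Br–Br: 1 × 201 = 201
    C–C: 1 × 338 = 338
    C–H: 6 × 429 = 2574
    C=C: 1 × 625 = 625
    Σ(broken) = 3738 kJ
  Bonds formed (products):
    C–Br: 2 × 269 = 538
    C–C: 2 × 338 = 676
    C–H: 6 × 429 = 2574
    Σ(formed) = 3788 kJ
  ΔH_I = 3738 − 3788 = −50 kJ
Reaction II:
  Bonds broken (reactants):
    F–F: 1 × 161 = 161
    H–H: 1 × 422 = 422
    Σ(broken) = 583 kJ
  Bonds formed (products):
    H–F: 2 × 587 = 1174
    Σ(formed) = 1174 kJ
  ΔH_II = 583 − 1174 = −591 kJ
ΔH_I − ΔH_II = +541 kJ, so reaction II has the more negative ΔH; |ΔH_I − ΔH_II| = 541 kJ.

Reaction II, by 541 kJ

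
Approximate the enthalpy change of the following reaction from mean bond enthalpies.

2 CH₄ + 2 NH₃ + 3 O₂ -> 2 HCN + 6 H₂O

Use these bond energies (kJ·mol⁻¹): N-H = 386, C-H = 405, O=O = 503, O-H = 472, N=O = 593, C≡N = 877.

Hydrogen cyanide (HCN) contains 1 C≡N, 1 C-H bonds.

Bonds broken (reactants):
  C-H: 8 × 405 = 3240
  N-H: 6 × 386 = 2316
  O=O: 3 × 503 = 1509
  Σ(broken) = 7065 kJ
Bonds formed (products):
  C≡N: 2 × 877 = 1754
  C-H: 2 × 405 = 810
  O-H: 12 × 472 = 5664
  Σ(formed) = 8228 kJ
ΔH = Σ(broken) − Σ(formed) = 7065 − 8228 = −1163 kJ

ΔH ≈ −1163 kJ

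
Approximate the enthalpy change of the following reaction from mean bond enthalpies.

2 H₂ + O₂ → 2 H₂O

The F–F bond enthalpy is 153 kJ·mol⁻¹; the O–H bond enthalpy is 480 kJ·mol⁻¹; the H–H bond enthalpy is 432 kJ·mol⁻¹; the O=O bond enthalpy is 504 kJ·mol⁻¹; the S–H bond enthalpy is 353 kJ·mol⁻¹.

Bonds broken (reactants):
  H–H: 2 × 432 = 864
  O=O: 1 × 504 = 504
  Σ(broken) = 1368 kJ
Bonds formed (products):
  O–H: 4 × 480 = 1920
  Σ(formed) = 1920 kJ
ΔH = Σ(broken) − Σ(formed) = 1368 − 1920 = −552 kJ

ΔH ≈ −552 kJ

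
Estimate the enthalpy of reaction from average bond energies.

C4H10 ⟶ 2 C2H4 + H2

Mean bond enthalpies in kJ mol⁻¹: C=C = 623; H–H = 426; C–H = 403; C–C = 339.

ΔH ≈ +151 kJ

Bonds broken (reactants):
  C–C: 3 × 339 = 1017
  C–H: 10 × 403 = 4030
  Σ(broken) = 5047 kJ
Bonds formed (products):
  C–H: 8 × 403 = 3224
  C=C: 2 × 623 = 1246
  H–H: 1 × 426 = 426
  Σ(formed) = 4896 kJ
ΔH = Σ(broken) − Σ(formed) = 5047 − 4896 = +151 kJ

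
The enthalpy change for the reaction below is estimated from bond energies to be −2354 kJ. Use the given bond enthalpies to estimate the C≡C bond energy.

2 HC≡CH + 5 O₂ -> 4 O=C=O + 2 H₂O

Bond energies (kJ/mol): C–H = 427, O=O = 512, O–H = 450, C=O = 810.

D(C≡C) ≈ 829 kJ/mol

Let D be the C≡C bond energy.
Σ(broken) = 2×D + 4×427 + 5×512 = 4268 + 2D
Σ(formed) = 8×810 + 4×450 = 8280
ΔH = Σ(broken) − Σ(formed) = (4268 + 2D) − (8280) = −4012 + 2D
Setting this equal to −2354 kJ gives 2D = 1658, so D = 829 kJ/mol.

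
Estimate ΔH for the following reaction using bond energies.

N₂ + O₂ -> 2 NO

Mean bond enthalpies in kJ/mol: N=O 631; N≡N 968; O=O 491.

ΔH ≈ +197 kJ

Bonds broken (reactants):
  N≡N: 1 × 968 = 968
  O=O: 1 × 491 = 491
  Σ(broken) = 1459 kJ
Bonds formed (products):
  N=O: 2 × 631 = 1262
  Σ(formed) = 1262 kJ
ΔH = Σ(broken) − Σ(formed) = 1459 − 1262 = +197 kJ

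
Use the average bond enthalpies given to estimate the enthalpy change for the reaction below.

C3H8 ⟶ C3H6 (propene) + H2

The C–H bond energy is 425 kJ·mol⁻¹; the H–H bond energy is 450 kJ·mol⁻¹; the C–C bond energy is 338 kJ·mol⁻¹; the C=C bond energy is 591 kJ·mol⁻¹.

ΔH ≈ +147 kJ

Bonds broken (reactants):
  C–C: 2 × 338 = 676
  C–H: 8 × 425 = 3400
  Σ(broken) = 4076 kJ
Bonds formed (products):
  C–C: 1 × 338 = 338
  C–H: 6 × 425 = 2550
  C=C: 1 × 591 = 591
  H–H: 1 × 450 = 450
  Σ(formed) = 3929 kJ
ΔH = Σ(broken) − Σ(formed) = 4076 − 3929 = +147 kJ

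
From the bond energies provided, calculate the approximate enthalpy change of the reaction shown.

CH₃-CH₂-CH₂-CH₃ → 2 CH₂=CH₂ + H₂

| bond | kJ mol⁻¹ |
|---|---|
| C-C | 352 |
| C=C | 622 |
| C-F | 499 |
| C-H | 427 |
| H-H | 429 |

ΔH ≈ +237 kJ

Bonds broken (reactants):
  C-C: 3 × 352 = 1056
  C-H: 10 × 427 = 4270
  Σ(broken) = 5326 kJ
Bonds formed (products):
  C-H: 8 × 427 = 3416
  C=C: 2 × 622 = 1244
  H-H: 1 × 429 = 429
  Σ(formed) = 5089 kJ
ΔH = Σ(broken) − Σ(formed) = 5326 − 5089 = +237 kJ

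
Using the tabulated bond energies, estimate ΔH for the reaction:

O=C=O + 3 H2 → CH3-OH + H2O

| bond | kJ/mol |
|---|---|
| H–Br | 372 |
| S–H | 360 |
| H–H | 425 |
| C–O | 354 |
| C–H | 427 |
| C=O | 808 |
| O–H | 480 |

ΔH ≈ −184 kJ

Bonds broken (reactants):
  C=O: 2 × 808 = 1616
  H–H: 3 × 425 = 1275
  Σ(broken) = 2891 kJ
Bonds formed (products):
  C–H: 3 × 427 = 1281
  C–O: 1 × 354 = 354
  O–H: 3 × 480 = 1440
  Σ(formed) = 3075 kJ
ΔH = Σ(broken) − Σ(formed) = 2891 − 3075 = −184 kJ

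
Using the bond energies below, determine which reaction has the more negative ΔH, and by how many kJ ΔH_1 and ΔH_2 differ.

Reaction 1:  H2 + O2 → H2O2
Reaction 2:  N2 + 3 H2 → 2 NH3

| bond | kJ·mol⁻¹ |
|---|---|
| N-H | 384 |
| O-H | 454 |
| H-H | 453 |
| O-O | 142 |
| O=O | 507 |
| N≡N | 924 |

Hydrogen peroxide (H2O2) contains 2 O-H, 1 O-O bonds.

Reaction 1, by 69 kJ

Reaction 1:
  Bonds broken (reactants):
    H-H: 1 × 453 = 453
    O=O: 1 × 507 = 507
    Σ(broken) = 960 kJ
  Bonds formed (products):
    O-H: 2 × 454 = 908
    O-O: 1 × 142 = 142
    Σ(formed) = 1050 kJ
  ΔH_1 = 960 − 1050 = −90 kJ
Reaction 2:
  Bonds broken (reactants):
    H-H: 3 × 453 = 1359
    N≡N: 1 × 924 = 924
    Σ(broken) = 2283 kJ
  Bonds formed (products):
    N-H: 6 × 384 = 2304
    Σ(formed) = 2304 kJ
  ΔH_2 = 2283 − 2304 = −21 kJ
ΔH_1 − ΔH_2 = −69 kJ, so reaction 1 has the more negative ΔH; |ΔH_1 − ΔH_2| = 69 kJ.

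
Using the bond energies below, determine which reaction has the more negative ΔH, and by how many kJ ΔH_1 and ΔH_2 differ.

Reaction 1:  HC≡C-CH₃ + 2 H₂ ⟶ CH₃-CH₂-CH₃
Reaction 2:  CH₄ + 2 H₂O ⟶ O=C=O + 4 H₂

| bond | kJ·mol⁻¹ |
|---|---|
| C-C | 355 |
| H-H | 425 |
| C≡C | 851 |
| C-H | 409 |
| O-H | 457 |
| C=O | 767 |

Reaction 1:
  Bonds broken (reactants):
    C≡C: 1 × 851 = 851
    C-C: 1 × 355 = 355
    C-H: 4 × 409 = 1636
    H-H: 2 × 425 = 850
    Σ(broken) = 3692 kJ
  Bonds formed (products):
    C-C: 2 × 355 = 710
    C-H: 8 × 409 = 3272
    Σ(formed) = 3982 kJ
  ΔH_1 = 3692 − 3982 = −290 kJ
Reaction 2:
  Bonds broken (reactants):
    C-H: 4 × 409 = 1636
    O-H: 4 × 457 = 1828
    Σ(broken) = 3464 kJ
  Bonds formed (products):
    C=O: 2 × 767 = 1534
    H-H: 4 × 425 = 1700
    Σ(formed) = 3234 kJ
  ΔH_2 = 3464 − 3234 = +230 kJ
ΔH_1 − ΔH_2 = −520 kJ, so reaction 1 has the more negative ΔH; |ΔH_1 − ΔH_2| = 520 kJ.

Reaction 1, by 520 kJ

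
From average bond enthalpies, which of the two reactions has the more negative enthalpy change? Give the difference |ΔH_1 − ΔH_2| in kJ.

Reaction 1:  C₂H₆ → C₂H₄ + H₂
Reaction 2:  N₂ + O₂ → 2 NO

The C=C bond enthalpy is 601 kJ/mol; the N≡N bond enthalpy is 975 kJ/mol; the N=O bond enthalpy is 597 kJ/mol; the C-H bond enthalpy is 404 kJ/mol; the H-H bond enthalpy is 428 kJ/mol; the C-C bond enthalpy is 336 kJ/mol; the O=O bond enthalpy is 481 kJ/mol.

Reaction 1, by 147 kJ

Reaction 1:
  Bonds broken (reactants):
    C-C: 1 × 336 = 336
    C-H: 6 × 404 = 2424
    Σ(broken) = 2760 kJ
  Bonds formed (products):
    C-H: 4 × 404 = 1616
    C=C: 1 × 601 = 601
    H-H: 1 × 428 = 428
    Σ(formed) = 2645 kJ
  ΔH_1 = 2760 − 2645 = +115 kJ
Reaction 2:
  Bonds broken (reactants):
    N≡N: 1 × 975 = 975
    O=O: 1 × 481 = 481
    Σ(broken) = 1456 kJ
  Bonds formed (products):
    N=O: 2 × 597 = 1194
    Σ(formed) = 1194 kJ
  ΔH_2 = 1456 − 1194 = +262 kJ
ΔH_1 − ΔH_2 = −147 kJ, so reaction 1 has the more negative ΔH; |ΔH_1 − ΔH_2| = 147 kJ.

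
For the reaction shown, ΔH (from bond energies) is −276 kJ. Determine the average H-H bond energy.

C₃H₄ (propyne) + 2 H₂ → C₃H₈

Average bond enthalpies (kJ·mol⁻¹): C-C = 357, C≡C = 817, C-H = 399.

D(H-H) ≈ 430 kJ/mol

Let D be the H-H bond energy.
Σ(broken) = 1×817 + 1×357 + 4×399 + 2×D = 2770 + 2D
Σ(formed) = 2×357 + 8×399 = 3906
ΔH = Σ(broken) − Σ(formed) = (2770 + 2D) − (3906) = −1136 + 2D
Setting this equal to −276 kJ gives 2D = 860, so D = 430 kJ/mol.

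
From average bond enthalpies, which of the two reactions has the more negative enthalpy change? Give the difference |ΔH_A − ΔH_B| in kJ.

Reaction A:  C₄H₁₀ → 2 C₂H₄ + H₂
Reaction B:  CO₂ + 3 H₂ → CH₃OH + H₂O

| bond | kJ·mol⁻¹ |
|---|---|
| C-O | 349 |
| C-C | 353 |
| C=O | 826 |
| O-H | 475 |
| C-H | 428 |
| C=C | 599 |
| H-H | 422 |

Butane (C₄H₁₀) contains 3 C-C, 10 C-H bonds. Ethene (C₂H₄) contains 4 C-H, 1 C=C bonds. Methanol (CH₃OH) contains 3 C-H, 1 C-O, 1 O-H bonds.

Reaction B, by 435 kJ

Reaction A:
  Bonds broken (reactants):
    C-C: 3 × 353 = 1059
    C-H: 10 × 428 = 4280
    Σ(broken) = 5339 kJ
  Bonds formed (products):
    C-H: 8 × 428 = 3424
    C=C: 2 × 599 = 1198
    H-H: 1 × 422 = 422
    Σ(formed) = 5044 kJ
  ΔH_A = 5339 − 5044 = +295 kJ
Reaction B:
  Bonds broken (reactants):
    C=O: 2 × 826 = 1652
    H-H: 3 × 422 = 1266
    Σ(broken) = 2918 kJ
  Bonds formed (products):
    C-H: 3 × 428 = 1284
    C-O: 1 × 349 = 349
    O-H: 3 × 475 = 1425
    Σ(formed) = 3058 kJ
  ΔH_B = 2918 − 3058 = −140 kJ
ΔH_A − ΔH_B = +435 kJ, so reaction B has the more negative ΔH; |ΔH_A − ΔH_B| = 435 kJ.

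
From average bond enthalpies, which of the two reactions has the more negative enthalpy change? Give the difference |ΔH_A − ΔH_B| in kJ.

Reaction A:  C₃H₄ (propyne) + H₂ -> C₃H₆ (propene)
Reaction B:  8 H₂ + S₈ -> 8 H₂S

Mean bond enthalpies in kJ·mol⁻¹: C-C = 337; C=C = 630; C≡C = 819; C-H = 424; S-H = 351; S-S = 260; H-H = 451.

Reaction A, by 280 kJ

Reaction A:
  Bonds broken (reactants):
    C≡C: 1 × 819 = 819
    C-C: 1 × 337 = 337
    C-H: 4 × 424 = 1696
    H-H: 1 × 451 = 451
    Σ(broken) = 3303 kJ
  Bonds formed (products):
    C-C: 1 × 337 = 337
    C-H: 6 × 424 = 2544
    C=C: 1 × 630 = 630
    Σ(formed) = 3511 kJ
  ΔH_A = 3303 − 3511 = −208 kJ
Reaction B:
  Bonds broken (reactants):
    H-H: 8 × 451 = 3608
    S-S: 8 × 260 = 2080
    Σ(broken) = 5688 kJ
  Bonds formed (products):
    S-H: 16 × 351 = 5616
    Σ(formed) = 5616 kJ
  ΔH_B = 5688 − 5616 = +72 kJ
ΔH_A − ΔH_B = −280 kJ, so reaction A has the more negative ΔH; |ΔH_A − ΔH_B| = 280 kJ.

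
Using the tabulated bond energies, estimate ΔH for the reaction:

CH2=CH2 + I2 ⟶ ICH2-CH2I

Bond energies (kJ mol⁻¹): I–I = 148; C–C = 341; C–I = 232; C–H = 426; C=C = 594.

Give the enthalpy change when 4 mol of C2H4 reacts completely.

Bonds broken (reactants):
  C–H: 4 × 426 = 1704
  C=C: 1 × 594 = 594
  I–I: 1 × 148 = 148
  Σ(broken) = 2446 kJ
Bonds formed (products):
  C–C: 1 × 341 = 341
  C–H: 4 × 426 = 1704
  C–I: 2 × 232 = 464
  Σ(formed) = 2509 kJ
ΔH = Σ(broken) − Σ(formed) = 2446 − 2509 = −63 kJ
For 4× the reaction as written: 4 × (−63) = −252 kJ

ΔH = −252 kJ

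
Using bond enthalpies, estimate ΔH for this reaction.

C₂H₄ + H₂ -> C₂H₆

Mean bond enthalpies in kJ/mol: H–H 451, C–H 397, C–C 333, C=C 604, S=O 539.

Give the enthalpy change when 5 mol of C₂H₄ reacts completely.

Bonds broken (reactants):
  C–H: 4 × 397 = 1588
  C=C: 1 × 604 = 604
  H–H: 1 × 451 = 451
  Σ(broken) = 2643 kJ
Bonds formed (products):
  C–C: 1 × 333 = 333
  C–H: 6 × 397 = 2382
  Σ(formed) = 2715 kJ
ΔH = Σ(broken) − Σ(formed) = 2643 − 2715 = −72 kJ
For 5× the reaction as written: 5 × (−72) = −360 kJ

ΔH = −360 kJ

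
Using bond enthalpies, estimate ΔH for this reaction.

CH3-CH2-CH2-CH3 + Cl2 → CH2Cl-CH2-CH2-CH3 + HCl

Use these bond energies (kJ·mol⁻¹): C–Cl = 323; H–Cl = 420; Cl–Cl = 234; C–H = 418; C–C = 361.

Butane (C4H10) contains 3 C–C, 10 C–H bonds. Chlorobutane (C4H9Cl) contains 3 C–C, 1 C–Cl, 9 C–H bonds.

Bonds broken (reactants):
  C–C: 3 × 361 = 1083
  C–H: 10 × 418 = 4180
  Cl–Cl: 1 × 234 = 234
  Σ(broken) = 5497 kJ
Bonds formed (products):
  C–C: 3 × 361 = 1083
  C–Cl: 1 × 323 = 323
  C–H: 9 × 418 = 3762
  H–Cl: 1 × 420 = 420
  Σ(formed) = 5588 kJ
ΔH = Σ(broken) − Σ(formed) = 5497 − 5588 = −91 kJ

ΔH ≈ −91 kJ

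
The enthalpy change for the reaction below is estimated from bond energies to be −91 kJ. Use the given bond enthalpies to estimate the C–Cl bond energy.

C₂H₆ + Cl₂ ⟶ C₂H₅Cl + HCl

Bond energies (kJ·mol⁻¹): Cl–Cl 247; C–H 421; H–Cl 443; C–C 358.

D(C–Cl) ≈ 316 kJ/mol

Let D be the C–Cl bond energy.
Σ(broken) = 1×358 + 6×421 + 1×247 = 3131
Σ(formed) = 1×358 + 1×D + 5×421 + 1×443 = 2906 + D
ΔH = Σ(broken) − Σ(formed) = (3131) − (2906 + D) = +225 − D
Setting this equal to −91 kJ gives D = 316 kJ/mol.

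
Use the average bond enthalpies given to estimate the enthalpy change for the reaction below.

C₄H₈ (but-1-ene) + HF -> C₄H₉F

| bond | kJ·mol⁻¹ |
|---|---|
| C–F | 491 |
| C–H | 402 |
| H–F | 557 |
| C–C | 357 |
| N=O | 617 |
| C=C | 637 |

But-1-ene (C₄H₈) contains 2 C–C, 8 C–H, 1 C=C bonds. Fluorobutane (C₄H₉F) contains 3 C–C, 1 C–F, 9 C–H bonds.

ΔH ≈ −56 kJ

Bonds broken (reactants):
  C–C: 2 × 357 = 714
  C–H: 8 × 402 = 3216
  C=C: 1 × 637 = 637
  H–F: 1 × 557 = 557
  Σ(broken) = 5124 kJ
Bonds formed (products):
  C–C: 3 × 357 = 1071
  C–F: 1 × 491 = 491
  C–H: 9 × 402 = 3618
  Σ(formed) = 5180 kJ
ΔH = Σ(broken) − Σ(formed) = 5124 − 5180 = −56 kJ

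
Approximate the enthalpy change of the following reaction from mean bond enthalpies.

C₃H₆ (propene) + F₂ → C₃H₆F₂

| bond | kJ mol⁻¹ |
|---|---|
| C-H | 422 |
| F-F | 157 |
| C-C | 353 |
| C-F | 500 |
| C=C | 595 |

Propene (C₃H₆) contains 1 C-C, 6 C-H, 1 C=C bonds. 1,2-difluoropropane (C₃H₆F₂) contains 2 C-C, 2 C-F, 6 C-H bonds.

ΔH ≈ −601 kJ

Bonds broken (reactants):
  C-C: 1 × 353 = 353
  C-H: 6 × 422 = 2532
  C=C: 1 × 595 = 595
  F-F: 1 × 157 = 157
  Σ(broken) = 3637 kJ
Bonds formed (products):
  C-C: 2 × 353 = 706
  C-F: 2 × 500 = 1000
  C-H: 6 × 422 = 2532
  Σ(formed) = 4238 kJ
ΔH = Σ(broken) − Σ(formed) = 3637 − 4238 = −601 kJ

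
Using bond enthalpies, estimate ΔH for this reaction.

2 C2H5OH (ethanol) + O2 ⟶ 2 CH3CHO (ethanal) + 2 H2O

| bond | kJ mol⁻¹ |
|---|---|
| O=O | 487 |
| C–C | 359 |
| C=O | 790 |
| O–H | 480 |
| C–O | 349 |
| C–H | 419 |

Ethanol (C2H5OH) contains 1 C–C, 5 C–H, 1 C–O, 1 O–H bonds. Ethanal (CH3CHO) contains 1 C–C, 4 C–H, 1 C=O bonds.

ΔH ≈ −517 kJ

Bonds broken (reactants):
  C–C: 2 × 359 = 718
  C–H: 10 × 419 = 4190
  C–O: 2 × 349 = 698
  O–H: 2 × 480 = 960
  O=O: 1 × 487 = 487
  Σ(broken) = 7053 kJ
Bonds formed (products):
  C–C: 2 × 359 = 718
  C–H: 8 × 419 = 3352
  C=O: 2 × 790 = 1580
  O–H: 4 × 480 = 1920
  Σ(formed) = 7570 kJ
ΔH = Σ(broken) − Σ(formed) = 7053 − 7570 = −517 kJ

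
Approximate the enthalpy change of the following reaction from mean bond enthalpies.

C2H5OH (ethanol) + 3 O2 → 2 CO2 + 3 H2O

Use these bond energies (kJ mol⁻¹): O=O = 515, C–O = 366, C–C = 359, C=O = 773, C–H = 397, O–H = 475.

ΔH ≈ −1212 kJ

Bonds broken (reactants):
  C–C: 1 × 359 = 359
  C–H: 5 × 397 = 1985
  C–O: 1 × 366 = 366
  O–H: 1 × 475 = 475
  O=O: 3 × 515 = 1545
  Σ(broken) = 4730 kJ
Bonds formed (products):
  C=O: 4 × 773 = 3092
  O–H: 6 × 475 = 2850
  Σ(formed) = 5942 kJ
ΔH = Σ(broken) − Σ(formed) = 4730 − 5942 = −1212 kJ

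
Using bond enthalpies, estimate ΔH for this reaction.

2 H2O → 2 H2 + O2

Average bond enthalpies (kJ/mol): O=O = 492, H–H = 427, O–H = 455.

ΔH ≈ +474 kJ

Bonds broken (reactants):
  O–H: 4 × 455 = 1820
  Σ(broken) = 1820 kJ
Bonds formed (products):
  H–H: 2 × 427 = 854
  O=O: 1 × 492 = 492
  Σ(formed) = 1346 kJ
ΔH = Σ(broken) − Σ(formed) = 1820 − 1346 = +474 kJ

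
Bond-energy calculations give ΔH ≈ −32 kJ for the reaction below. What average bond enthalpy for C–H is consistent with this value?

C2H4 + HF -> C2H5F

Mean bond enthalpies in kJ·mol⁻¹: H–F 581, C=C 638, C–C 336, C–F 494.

Let D be the C–H bond energy.
Σ(broken) = 4×D + 1×638 + 1×581 = 1219 + 4D
Σ(formed) = 1×336 + 1×494 + 5×D = 830 + 5D
ΔH = Σ(broken) − Σ(formed) = (1219 + 4D) − (830 + 5D) = +389 − D
Setting this equal to −32 kJ gives D = 421 kJ/mol.

D(C–H) ≈ 421 kJ/mol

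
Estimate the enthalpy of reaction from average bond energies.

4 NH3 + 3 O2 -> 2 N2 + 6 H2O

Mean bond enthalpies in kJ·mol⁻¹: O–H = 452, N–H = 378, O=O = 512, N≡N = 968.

Bonds broken (reactants):
  N–H: 12 × 378 = 4536
  O=O: 3 × 512 = 1536
  Σ(broken) = 6072 kJ
Bonds formed (products):
  N≡N: 2 × 968 = 1936
  O–H: 12 × 452 = 5424
  Σ(formed) = 7360 kJ
ΔH = Σ(broken) − Σ(formed) = 6072 − 7360 = −1288 kJ

ΔH ≈ −1288 kJ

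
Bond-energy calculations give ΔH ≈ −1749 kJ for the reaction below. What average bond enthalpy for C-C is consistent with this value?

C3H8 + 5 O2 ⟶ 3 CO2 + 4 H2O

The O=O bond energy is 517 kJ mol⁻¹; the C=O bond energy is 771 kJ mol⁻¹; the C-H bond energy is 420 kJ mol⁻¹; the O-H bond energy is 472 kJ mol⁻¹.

Let D be the C-C bond energy.
Σ(broken) = 2×D + 8×420 + 5×517 = 5945 + 2D
Σ(formed) = 6×771 + 8×472 = 8402
ΔH = Σ(broken) − Σ(formed) = (5945 + 2D) − (8402) = −2457 + 2D
Setting this equal to −1749 kJ gives 2D = 708, so D = 354 kJ/mol.

D(C-C) ≈ 354 kJ/mol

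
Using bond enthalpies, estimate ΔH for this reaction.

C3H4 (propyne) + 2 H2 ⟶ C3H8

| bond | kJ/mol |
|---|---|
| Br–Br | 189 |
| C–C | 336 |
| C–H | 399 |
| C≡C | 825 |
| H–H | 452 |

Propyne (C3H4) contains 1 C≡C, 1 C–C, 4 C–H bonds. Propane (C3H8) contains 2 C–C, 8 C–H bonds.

ΔH ≈ −203 kJ

Bonds broken (reactants):
  C≡C: 1 × 825 = 825
  C–C: 1 × 336 = 336
  C–H: 4 × 399 = 1596
  H–H: 2 × 452 = 904
  Σ(broken) = 3661 kJ
Bonds formed (products):
  C–C: 2 × 336 = 672
  C–H: 8 × 399 = 3192
  Σ(formed) = 3864 kJ
ΔH = Σ(broken) − Σ(formed) = 3661 − 3864 = −203 kJ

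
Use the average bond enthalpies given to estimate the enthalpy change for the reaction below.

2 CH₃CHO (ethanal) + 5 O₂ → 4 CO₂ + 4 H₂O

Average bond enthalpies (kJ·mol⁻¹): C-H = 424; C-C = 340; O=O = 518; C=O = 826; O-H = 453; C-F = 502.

Bonds broken (reactants):
  C-C: 2 × 340 = 680
  C-H: 8 × 424 = 3392
  C=O: 2 × 826 = 1652
  O=O: 5 × 518 = 2590
  Σ(broken) = 8314 kJ
Bonds formed (products):
  C=O: 8 × 826 = 6608
  O-H: 8 × 453 = 3624
  Σ(formed) = 10232 kJ
ΔH = Σ(broken) − Σ(formed) = 8314 − 10232 = −1918 kJ

ΔH ≈ −1918 kJ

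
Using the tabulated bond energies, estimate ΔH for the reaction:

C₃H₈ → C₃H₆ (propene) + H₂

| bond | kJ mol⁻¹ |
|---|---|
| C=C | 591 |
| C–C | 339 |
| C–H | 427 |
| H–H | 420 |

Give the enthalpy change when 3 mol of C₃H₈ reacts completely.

Bonds broken (reactants):
  C–C: 2 × 339 = 678
  C–H: 8 × 427 = 3416
  Σ(broken) = 4094 kJ
Bonds formed (products):
  C–C: 1 × 339 = 339
  C–H: 6 × 427 = 2562
  C=C: 1 × 591 = 591
  H–H: 1 × 420 = 420
  Σ(formed) = 3912 kJ
ΔH = Σ(broken) − Σ(formed) = 4094 − 3912 = +182 kJ
For 3× the reaction as written: 3 × (+182) = +546 kJ

ΔH = +546 kJ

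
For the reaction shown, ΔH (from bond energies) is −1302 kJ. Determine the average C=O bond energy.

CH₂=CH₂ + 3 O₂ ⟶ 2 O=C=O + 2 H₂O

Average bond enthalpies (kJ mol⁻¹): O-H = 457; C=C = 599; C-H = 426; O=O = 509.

D(C=O) ≈ 826 kJ/mol

Let D be the C=O bond energy.
Σ(broken) = 4×426 + 1×599 + 3×509 = 3830
Σ(formed) = 4×D + 4×457 = 1828 + 4D
ΔH = Σ(broken) − Σ(formed) = (3830) − (1828 + 4D) = +2002 − 4D
Setting this equal to −1302 kJ gives 4D = 3304, so D = 826 kJ/mol.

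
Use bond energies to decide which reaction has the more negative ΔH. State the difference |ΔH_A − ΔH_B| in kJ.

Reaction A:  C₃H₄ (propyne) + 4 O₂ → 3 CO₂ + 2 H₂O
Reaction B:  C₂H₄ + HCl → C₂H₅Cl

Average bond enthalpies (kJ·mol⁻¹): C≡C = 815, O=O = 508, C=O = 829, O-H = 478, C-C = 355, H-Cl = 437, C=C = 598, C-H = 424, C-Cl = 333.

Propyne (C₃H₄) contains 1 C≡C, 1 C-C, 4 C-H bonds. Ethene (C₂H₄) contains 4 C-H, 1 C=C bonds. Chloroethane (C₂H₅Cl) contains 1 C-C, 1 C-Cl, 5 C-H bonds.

Reaction A:
  Bonds broken (reactants):
    C≡C: 1 × 815 = 815
    C-C: 1 × 355 = 355
    C-H: 4 × 424 = 1696
    O=O: 4 × 508 = 2032
    Σ(broken) = 4898 kJ
  Bonds formed (products):
    C=O: 6 × 829 = 4974
    O-H: 4 × 478 = 1912
    Σ(formed) = 6886 kJ
  ΔH_A = 4898 − 6886 = −1988 kJ
Reaction B:
  Bonds broken (reactants):
    C-H: 4 × 424 = 1696
    C=C: 1 × 598 = 598
    H-Cl: 1 × 437 = 437
    Σ(broken) = 2731 kJ
  Bonds formed (products):
    C-C: 1 × 355 = 355
    C-Cl: 1 × 333 = 333
    C-H: 5 × 424 = 2120
    Σ(formed) = 2808 kJ
  ΔH_B = 2731 − 2808 = −77 kJ
ΔH_A − ΔH_B = −1911 kJ, so reaction A has the more negative ΔH; |ΔH_A − ΔH_B| = 1911 kJ.

Reaction A, by 1911 kJ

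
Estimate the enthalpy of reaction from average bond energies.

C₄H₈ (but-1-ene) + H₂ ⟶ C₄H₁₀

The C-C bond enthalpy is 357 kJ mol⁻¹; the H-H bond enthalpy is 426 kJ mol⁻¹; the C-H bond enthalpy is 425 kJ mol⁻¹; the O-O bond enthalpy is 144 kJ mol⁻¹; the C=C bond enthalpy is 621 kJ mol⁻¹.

Bonds broken (reactants):
  C-C: 2 × 357 = 714
  C-H: 8 × 425 = 3400
  C=C: 1 × 621 = 621
  H-H: 1 × 426 = 426
  Σ(broken) = 5161 kJ
Bonds formed (products):
  C-C: 3 × 357 = 1071
  C-H: 10 × 425 = 4250
  Σ(formed) = 5321 kJ
ΔH = Σ(broken) − Σ(formed) = 5161 − 5321 = −160 kJ

ΔH ≈ −160 kJ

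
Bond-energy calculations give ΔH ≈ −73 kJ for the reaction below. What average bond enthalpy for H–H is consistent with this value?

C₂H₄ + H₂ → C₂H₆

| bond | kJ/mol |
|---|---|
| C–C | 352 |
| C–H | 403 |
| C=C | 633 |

Let D be the H–H bond energy.
Σ(broken) = 4×403 + 1×633 + 1×D = 2245 + D
Σ(formed) = 1×352 + 6×403 = 2770
ΔH = Σ(broken) − Σ(formed) = (2245 + D) − (2770) = −525 + D
Setting this equal to −73 kJ gives D = 452 kJ/mol.

D(H–H) ≈ 452 kJ/mol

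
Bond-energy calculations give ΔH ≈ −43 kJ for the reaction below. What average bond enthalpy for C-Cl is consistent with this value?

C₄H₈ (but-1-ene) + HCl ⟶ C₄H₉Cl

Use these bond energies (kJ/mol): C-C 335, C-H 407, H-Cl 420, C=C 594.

D(C-Cl) ≈ 315 kJ/mol

Let D be the C-Cl bond energy.
Σ(broken) = 2×335 + 8×407 + 1×594 + 1×420 = 4940
Σ(formed) = 3×335 + 1×D + 9×407 = 4668 + D
ΔH = Σ(broken) − Σ(formed) = (4940) − (4668 + D) = +272 − D
Setting this equal to −43 kJ gives D = 315 kJ/mol.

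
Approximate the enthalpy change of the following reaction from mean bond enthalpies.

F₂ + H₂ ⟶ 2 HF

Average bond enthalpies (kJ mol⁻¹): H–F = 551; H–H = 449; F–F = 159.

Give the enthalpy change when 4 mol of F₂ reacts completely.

ΔH = −1976 kJ

Bonds broken (reactants):
  F–F: 1 × 159 = 159
  H–H: 1 × 449 = 449
  Σ(broken) = 608 kJ
Bonds formed (products):
  H–F: 2 × 551 = 1102
  Σ(formed) = 1102 kJ
ΔH = Σ(broken) − Σ(formed) = 608 − 1102 = −494 kJ
For 4× the reaction as written: 4 × (−494) = −1976 kJ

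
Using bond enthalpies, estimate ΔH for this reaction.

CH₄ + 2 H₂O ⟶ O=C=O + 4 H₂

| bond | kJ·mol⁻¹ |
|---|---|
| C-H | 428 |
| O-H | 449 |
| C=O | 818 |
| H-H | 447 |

Bonds broken (reactants):
  C-H: 4 × 428 = 1712
  O-H: 4 × 449 = 1796
  Σ(broken) = 3508 kJ
Bonds formed (products):
  C=O: 2 × 818 = 1636
  H-H: 4 × 447 = 1788
  Σ(formed) = 3424 kJ
ΔH = Σ(broken) − Σ(formed) = 3508 − 3424 = +84 kJ

ΔH ≈ +84 kJ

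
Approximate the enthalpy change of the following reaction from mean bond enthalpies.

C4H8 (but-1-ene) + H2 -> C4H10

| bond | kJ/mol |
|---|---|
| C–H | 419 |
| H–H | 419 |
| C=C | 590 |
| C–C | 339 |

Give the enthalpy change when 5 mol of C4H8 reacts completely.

ΔH = −840 kJ

Bonds broken (reactants):
  C–C: 2 × 339 = 678
  C–H: 8 × 419 = 3352
  C=C: 1 × 590 = 590
  H–H: 1 × 419 = 419
  Σ(broken) = 5039 kJ
Bonds formed (products):
  C–C: 3 × 339 = 1017
  C–H: 10 × 419 = 4190
  Σ(formed) = 5207 kJ
ΔH = Σ(broken) − Σ(formed) = 5039 − 5207 = −168 kJ
For 5× the reaction as written: 5 × (−168) = −840 kJ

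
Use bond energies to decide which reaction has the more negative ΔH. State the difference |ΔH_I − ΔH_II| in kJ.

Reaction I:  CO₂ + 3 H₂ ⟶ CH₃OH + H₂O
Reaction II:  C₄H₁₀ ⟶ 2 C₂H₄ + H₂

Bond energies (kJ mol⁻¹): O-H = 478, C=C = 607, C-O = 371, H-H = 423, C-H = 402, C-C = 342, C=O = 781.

Reaction I, by 373 kJ

Reaction I:
  Bonds broken (reactants):
    C=O: 2 × 781 = 1562
    H-H: 3 × 423 = 1269
    Σ(broken) = 2831 kJ
  Bonds formed (products):
    C-H: 3 × 402 = 1206
    C-O: 1 × 371 = 371
    O-H: 3 × 478 = 1434
    Σ(formed) = 3011 kJ
  ΔH_I = 2831 − 3011 = −180 kJ
Reaction II:
  Bonds broken (reactants):
    C-C: 3 × 342 = 1026
    C-H: 10 × 402 = 4020
    Σ(broken) = 5046 kJ
  Bonds formed (products):
    C-H: 8 × 402 = 3216
    C=C: 2 × 607 = 1214
    H-H: 1 × 423 = 423
    Σ(formed) = 4853 kJ
  ΔH_II = 5046 − 4853 = +193 kJ
ΔH_I − ΔH_II = −373 kJ, so reaction I has the more negative ΔH; |ΔH_I − ΔH_II| = 373 kJ.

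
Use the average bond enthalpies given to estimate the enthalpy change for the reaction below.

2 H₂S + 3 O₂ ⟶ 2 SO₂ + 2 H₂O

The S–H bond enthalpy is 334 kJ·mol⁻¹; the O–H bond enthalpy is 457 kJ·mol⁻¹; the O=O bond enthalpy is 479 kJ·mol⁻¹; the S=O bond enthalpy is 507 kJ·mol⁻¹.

ΔH ≈ −1083 kJ

Bonds broken (reactants):
  O=O: 3 × 479 = 1437
  S–H: 4 × 334 = 1336
  Σ(broken) = 2773 kJ
Bonds formed (products):
  O–H: 4 × 457 = 1828
  S=O: 4 × 507 = 2028
  Σ(formed) = 3856 kJ
ΔH = Σ(broken) − Σ(formed) = 2773 − 3856 = −1083 kJ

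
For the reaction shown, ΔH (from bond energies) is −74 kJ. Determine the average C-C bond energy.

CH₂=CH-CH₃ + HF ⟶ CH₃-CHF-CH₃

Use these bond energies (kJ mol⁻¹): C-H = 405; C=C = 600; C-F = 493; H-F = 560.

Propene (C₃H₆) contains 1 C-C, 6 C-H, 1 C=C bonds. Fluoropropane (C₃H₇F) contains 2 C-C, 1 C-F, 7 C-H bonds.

Let D be the C-C bond energy.
Σ(broken) = 1×D + 6×405 + 1×600 + 1×560 = 3590 + D
Σ(formed) = 2×D + 1×493 + 7×405 = 3328 + 2D
ΔH = Σ(broken) − Σ(formed) = (3590 + D) − (3328 + 2D) = +262 − D
Setting this equal to −74 kJ gives D = 336 kJ/mol.

D(C-C) ≈ 336 kJ/mol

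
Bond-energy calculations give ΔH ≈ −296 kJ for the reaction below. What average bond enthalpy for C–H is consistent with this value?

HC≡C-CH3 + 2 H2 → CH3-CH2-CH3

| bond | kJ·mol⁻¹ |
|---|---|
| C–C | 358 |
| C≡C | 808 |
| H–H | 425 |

Let D be the C–H bond energy.
Σ(broken) = 1×808 + 1×358 + 4×D + 2×425 = 2016 + 4D
Σ(formed) = 2×358 + 8×D = 716 + 8D
ΔH = Σ(broken) − Σ(formed) = (2016 + 4D) − (716 + 8D) = +1300 − 4D
Setting this equal to −296 kJ gives 4D = 1596, so D = 399 kJ/mol.

D(C–H) ≈ 399 kJ/mol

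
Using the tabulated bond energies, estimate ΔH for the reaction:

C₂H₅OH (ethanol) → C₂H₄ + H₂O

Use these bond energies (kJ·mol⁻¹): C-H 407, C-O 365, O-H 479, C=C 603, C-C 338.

ΔH ≈ +28 kJ

Bonds broken (reactants):
  C-C: 1 × 338 = 338
  C-H: 5 × 407 = 2035
  C-O: 1 × 365 = 365
  O-H: 1 × 479 = 479
  Σ(broken) = 3217 kJ
Bonds formed (products):
  C-H: 4 × 407 = 1628
  C=C: 1 × 603 = 603
  O-H: 2 × 479 = 958
  Σ(formed) = 3189 kJ
ΔH = Σ(broken) − Σ(formed) = 3217 − 3189 = +28 kJ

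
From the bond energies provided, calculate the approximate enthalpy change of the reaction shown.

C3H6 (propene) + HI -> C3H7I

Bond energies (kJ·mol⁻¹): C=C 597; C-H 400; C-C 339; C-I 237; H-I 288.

ΔH ≈ −91 kJ

Bonds broken (reactants):
  C-C: 1 × 339 = 339
  C-H: 6 × 400 = 2400
  C=C: 1 × 597 = 597
  H-I: 1 × 288 = 288
  Σ(broken) = 3624 kJ
Bonds formed (products):
  C-C: 2 × 339 = 678
  C-H: 7 × 400 = 2800
  C-I: 1 × 237 = 237
  Σ(formed) = 3715 kJ
ΔH = Σ(broken) − Σ(formed) = 3624 − 3715 = −91 kJ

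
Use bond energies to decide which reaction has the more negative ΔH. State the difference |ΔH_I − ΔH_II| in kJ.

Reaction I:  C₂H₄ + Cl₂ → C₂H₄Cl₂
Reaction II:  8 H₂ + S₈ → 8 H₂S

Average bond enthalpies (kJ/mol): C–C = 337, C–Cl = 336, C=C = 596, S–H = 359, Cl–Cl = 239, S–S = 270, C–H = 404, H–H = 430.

Reaction I:
  Bonds broken (reactants):
    C–H: 4 × 404 = 1616
    C=C: 1 × 596 = 596
    Cl–Cl: 1 × 239 = 239
    Σ(broken) = 2451 kJ
  Bonds formed (products):
    C–C: 1 × 337 = 337
    C–Cl: 2 × 336 = 672
    C–H: 4 × 404 = 1616
    Σ(formed) = 2625 kJ
  ΔH_I = 2451 − 2625 = −174 kJ
Reaction II:
  Bonds broken (reactants):
    H–H: 8 × 430 = 3440
    S–S: 8 × 270 = 2160
    Σ(broken) = 5600 kJ
  Bonds formed (products):
    S–H: 16 × 359 = 5744
    Σ(formed) = 5744 kJ
  ΔH_II = 5600 − 5744 = −144 kJ
ΔH_I − ΔH_II = −30 kJ, so reaction I has the more negative ΔH; |ΔH_I − ΔH_II| = 30 kJ.

Reaction I, by 30 kJ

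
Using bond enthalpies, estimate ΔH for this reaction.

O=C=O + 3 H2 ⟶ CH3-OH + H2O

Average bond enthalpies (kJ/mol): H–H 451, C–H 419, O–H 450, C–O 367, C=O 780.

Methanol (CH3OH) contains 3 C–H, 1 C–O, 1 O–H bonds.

Bonds broken (reactants):
  C=O: 2 × 780 = 1560
  H–H: 3 × 451 = 1353
  Σ(broken) = 2913 kJ
Bonds formed (products):
  C–H: 3 × 419 = 1257
  C–O: 1 × 367 = 367
  O–H: 3 × 450 = 1350
  Σ(formed) = 2974 kJ
ΔH = Σ(broken) − Σ(formed) = 2913 − 2974 = −61 kJ

ΔH ≈ −61 kJ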